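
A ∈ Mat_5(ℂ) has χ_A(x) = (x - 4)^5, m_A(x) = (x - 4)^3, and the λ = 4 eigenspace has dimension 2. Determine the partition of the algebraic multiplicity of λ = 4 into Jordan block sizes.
Block sizes for λ = 4: [3, 2]

Step 1 — from the characteristic polynomial, algebraic multiplicity of λ = 4 is 5. From dim ker(A − (4)·I) = 2, there are exactly 2 Jordan blocks for λ = 4.
Step 2 — from the minimal polynomial, the factor (x − 4)^3 tells us the largest block for λ = 4 has size 3.
Step 3 — with total size 5, 2 blocks, and largest block 3, the block sizes (in nonincreasing order) are [3, 2].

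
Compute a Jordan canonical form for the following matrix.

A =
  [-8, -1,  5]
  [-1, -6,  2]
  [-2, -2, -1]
J_3(-5)

The characteristic polynomial is
  det(x·I − A) = x^3 + 15*x^2 + 75*x + 125 = (x + 5)^3

Eigenvalues and multiplicities (the geometric multiplicity of λ is n − rank(A − λI), which equals the number of Jordan blocks for λ):
  λ = -5: algebraic multiplicity = 3, geometric multiplicity = 1

Determining the block sizes for each eigenvalue:
  λ = -5: one block (gm = 1), so the single block has size am = 3 → block sizes [3]

Assembling the blocks gives a Jordan form
J =
  [-5,  1,  0]
  [ 0, -5,  1]
  [ 0,  0, -5]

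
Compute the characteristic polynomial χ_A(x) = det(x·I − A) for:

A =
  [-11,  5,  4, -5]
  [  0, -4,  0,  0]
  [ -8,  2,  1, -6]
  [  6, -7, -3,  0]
x^4 + 14*x^3 + 73*x^2 + 168*x + 144

Expanding det(x·I − A) (e.g. by cofactor expansion or by noting that A is similar to its Jordan form J, which has the same characteristic polynomial as A) gives
  χ_A(x) = x^4 + 14*x^3 + 73*x^2 + 168*x + 144
which factors as (x + 3)^2*(x + 4)^2. The eigenvalues (with algebraic multiplicities) are λ = -4 with multiplicity 2, λ = -3 with multiplicity 2.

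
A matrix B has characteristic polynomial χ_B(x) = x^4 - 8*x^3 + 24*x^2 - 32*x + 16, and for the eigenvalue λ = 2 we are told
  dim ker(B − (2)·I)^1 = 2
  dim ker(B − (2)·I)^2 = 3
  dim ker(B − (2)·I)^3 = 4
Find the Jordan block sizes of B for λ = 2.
Block sizes for λ = 2: [3, 1]

From the dimensions of kernels of powers, the number of Jordan blocks of size at least j is d_j − d_{j−1} where d_j = dim ker(N^j) (with d_0 = 0). Computing the differences gives [2, 1, 1].
The number of blocks of size exactly k is (#blocks of size ≥ k) − (#blocks of size ≥ k + 1), so the partition is: 1 block(s) of size 1, 1 block(s) of size 3.
In nonincreasing order the block sizes are [3, 1].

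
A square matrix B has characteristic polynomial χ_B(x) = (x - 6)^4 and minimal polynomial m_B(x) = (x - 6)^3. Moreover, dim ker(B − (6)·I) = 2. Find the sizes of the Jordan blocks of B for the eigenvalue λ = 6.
Block sizes for λ = 6: [3, 1]

Step 1 — from the characteristic polynomial, algebraic multiplicity of λ = 6 is 4. From dim ker(B − (6)·I) = 2, there are exactly 2 Jordan blocks for λ = 6.
Step 2 — from the minimal polynomial, the factor (x − 6)^3 tells us the largest block for λ = 6 has size 3.
Step 3 — with total size 4, 2 blocks, and largest block 3, the block sizes (in nonincreasing order) are [3, 1].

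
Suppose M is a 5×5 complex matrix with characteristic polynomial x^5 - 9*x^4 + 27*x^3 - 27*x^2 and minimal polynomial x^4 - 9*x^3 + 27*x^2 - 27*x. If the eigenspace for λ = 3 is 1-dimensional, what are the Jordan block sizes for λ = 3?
Block sizes for λ = 3: [3]

Step 1 — from the characteristic polynomial, algebraic multiplicity of λ = 3 is 3. From dim ker(M − (3)·I) = 1, there are exactly 1 Jordan blocks for λ = 3.
Step 2 — from the minimal polynomial, the factor (x − 3)^3 tells us the largest block for λ = 3 has size 3.
Step 3 — with total size 3, 1 blocks, and largest block 3, the block sizes (in nonincreasing order) are [3].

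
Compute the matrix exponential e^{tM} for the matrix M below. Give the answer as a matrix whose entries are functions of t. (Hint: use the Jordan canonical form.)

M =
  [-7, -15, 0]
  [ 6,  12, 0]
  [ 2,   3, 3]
e^{tM} =
  [-9*exp(3*t) + 10*exp(2*t), -15*exp(3*t) + 15*exp(2*t), 0]
  [6*exp(3*t) - 6*exp(2*t), 10*exp(3*t) - 9*exp(2*t), 0]
  [2*exp(3*t) - 2*exp(2*t), 3*exp(3*t) - 3*exp(2*t), exp(3*t)]

Strategy: write M = P · J · P⁻¹ where J is a Jordan canonical form, so e^{tM} = P · e^{tJ} · P⁻¹, and e^{tJ} can be computed block-by-block.

M has Jordan form
J =
  [2, 0, 0]
  [0, 3, 0]
  [0, 0, 3]
(up to reordering of blocks).

Per-block formulas:
  For a 1×1 block at λ = 2: exp(t · [2]) = [e^(2t)].
  For a 1×1 block at λ = 3: exp(t · [3]) = [e^(3t)].

After assembling e^{tJ} and conjugating by P, we get:

e^{tM} =
  [-9*exp(3*t) + 10*exp(2*t), -15*exp(3*t) + 15*exp(2*t), 0]
  [6*exp(3*t) - 6*exp(2*t), 10*exp(3*t) - 9*exp(2*t), 0]
  [2*exp(3*t) - 2*exp(2*t), 3*exp(3*t) - 3*exp(2*t), exp(3*t)]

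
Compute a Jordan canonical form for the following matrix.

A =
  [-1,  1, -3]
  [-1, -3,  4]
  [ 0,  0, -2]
J_3(-2)

The characteristic polynomial is
  det(x·I − A) = x^3 + 6*x^2 + 12*x + 8 = (x + 2)^3

Eigenvalues and multiplicities (the geometric multiplicity of λ is n − rank(A − λI), which equals the number of Jordan blocks for λ):
  λ = -2: algebraic multiplicity = 3, geometric multiplicity = 1

Determining the block sizes for each eigenvalue:
  λ = -2: one block (gm = 1), so the single block has size am = 3 → block sizes [3]

Assembling the blocks gives a Jordan form
J =
  [-2,  1,  0]
  [ 0, -2,  1]
  [ 0,  0, -2]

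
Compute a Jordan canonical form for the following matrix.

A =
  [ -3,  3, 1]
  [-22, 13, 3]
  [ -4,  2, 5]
J_3(5)

The characteristic polynomial is
  det(x·I − A) = x^3 - 15*x^2 + 75*x - 125 = (x - 5)^3

Eigenvalues and multiplicities (the geometric multiplicity of λ is n − rank(A − λI), which equals the number of Jordan blocks for λ):
  λ = 5: algebraic multiplicity = 3, geometric multiplicity = 1

Determining the block sizes for each eigenvalue:
  λ = 5: one block (gm = 1), so the single block has size am = 3 → block sizes [3]

Assembling the blocks gives a Jordan form
J =
  [5, 1, 0]
  [0, 5, 1]
  [0, 0, 5]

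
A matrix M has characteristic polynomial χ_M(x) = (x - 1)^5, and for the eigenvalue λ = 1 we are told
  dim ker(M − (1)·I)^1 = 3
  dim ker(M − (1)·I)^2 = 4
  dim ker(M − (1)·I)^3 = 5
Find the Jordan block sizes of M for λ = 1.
Block sizes for λ = 1: [3, 1, 1]

From the dimensions of kernels of powers, the number of Jordan blocks of size at least j is d_j − d_{j−1} where d_j = dim ker(N^j) (with d_0 = 0). Computing the differences gives [3, 1, 1].
The number of blocks of size exactly k is (#blocks of size ≥ k) − (#blocks of size ≥ k + 1), so the partition is: 2 block(s) of size 1, 1 block(s) of size 3.
In nonincreasing order the block sizes are [3, 1, 1].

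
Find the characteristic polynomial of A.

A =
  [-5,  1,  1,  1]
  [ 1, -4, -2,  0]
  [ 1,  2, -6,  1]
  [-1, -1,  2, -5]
x^4 + 20*x^3 + 150*x^2 + 500*x + 625

Expanding det(x·I − A) (e.g. by cofactor expansion or by noting that A is similar to its Jordan form J, which has the same characteristic polynomial as A) gives
  χ_A(x) = x^4 + 20*x^3 + 150*x^2 + 500*x + 625
which factors as (x + 5)^4. The eigenvalues (with algebraic multiplicities) are λ = -5 with multiplicity 4.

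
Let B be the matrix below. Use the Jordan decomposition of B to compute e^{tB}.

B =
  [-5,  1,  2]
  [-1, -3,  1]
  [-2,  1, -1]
e^{tB} =
  [-t^2*exp(-3*t)/2 - 2*t*exp(-3*t) + exp(-3*t), t*exp(-3*t), t^2*exp(-3*t)/2 + 2*t*exp(-3*t)]
  [-t*exp(-3*t), exp(-3*t), t*exp(-3*t)]
  [-t^2*exp(-3*t)/2 - 2*t*exp(-3*t), t*exp(-3*t), t^2*exp(-3*t)/2 + 2*t*exp(-3*t) + exp(-3*t)]

Strategy: write B = P · J · P⁻¹ where J is a Jordan canonical form, so e^{tB} = P · e^{tJ} · P⁻¹, and e^{tJ} can be computed block-by-block.

B has Jordan form
J =
  [-3,  1,  0]
  [ 0, -3,  1]
  [ 0,  0, -3]
(up to reordering of blocks).

Per-block formulas:
  For a 3×3 Jordan block J_3(-3): exp(t · J_3(-3)) = e^(-3t)·(I + t·N + (t^2/2)·N^2), where N is the 3×3 nilpotent shift.

After assembling e^{tJ} and conjugating by P, we get:

e^{tB} =
  [-t^2*exp(-3*t)/2 - 2*t*exp(-3*t) + exp(-3*t), t*exp(-3*t), t^2*exp(-3*t)/2 + 2*t*exp(-3*t)]
  [-t*exp(-3*t), exp(-3*t), t*exp(-3*t)]
  [-t^2*exp(-3*t)/2 - 2*t*exp(-3*t), t*exp(-3*t), t^2*exp(-3*t)/2 + 2*t*exp(-3*t) + exp(-3*t)]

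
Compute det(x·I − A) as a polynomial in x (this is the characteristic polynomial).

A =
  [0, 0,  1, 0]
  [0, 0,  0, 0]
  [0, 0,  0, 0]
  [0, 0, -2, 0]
x^4

Expanding det(x·I − A) (e.g. by cofactor expansion or by noting that A is similar to its Jordan form J, which has the same characteristic polynomial as A) gives
  χ_A(x) = x^4
which factors as x^4. The eigenvalues (with algebraic multiplicities) are λ = 0 with multiplicity 4.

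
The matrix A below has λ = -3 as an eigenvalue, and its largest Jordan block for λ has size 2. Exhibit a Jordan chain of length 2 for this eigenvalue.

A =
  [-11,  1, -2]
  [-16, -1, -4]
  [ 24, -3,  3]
A Jordan chain for λ = -3 of length 2:
v_1 = (-8, -16, 24)ᵀ
v_2 = (1, 0, 0)ᵀ

Let N = A − (-3)·I. We want v_2 with N^2 v_2 = 0 but N^1 v_2 ≠ 0; then v_{j-1} := N · v_j for j = 2, …, 2.

Pick v_2 = (1, 0, 0)ᵀ.
Then v_1 = N · v_2 = (-8, -16, 24)ᵀ.

Sanity check: (A − (-3)·I) v_1 = (0, 0, 0)ᵀ = 0. ✓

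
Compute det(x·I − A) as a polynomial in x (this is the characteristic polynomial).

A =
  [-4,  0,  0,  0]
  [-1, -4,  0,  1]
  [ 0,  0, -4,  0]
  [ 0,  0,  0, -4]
x^4 + 16*x^3 + 96*x^2 + 256*x + 256

Expanding det(x·I − A) (e.g. by cofactor expansion or by noting that A is similar to its Jordan form J, which has the same characteristic polynomial as A) gives
  χ_A(x) = x^4 + 16*x^3 + 96*x^2 + 256*x + 256
which factors as (x + 4)^4. The eigenvalues (with algebraic multiplicities) are λ = -4 with multiplicity 4.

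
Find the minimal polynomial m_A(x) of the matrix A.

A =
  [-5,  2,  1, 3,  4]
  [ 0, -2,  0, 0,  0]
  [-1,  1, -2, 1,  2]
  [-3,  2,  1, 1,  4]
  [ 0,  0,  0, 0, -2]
x^3 + 6*x^2 + 12*x + 8

The characteristic polynomial is χ_A(x) = (x + 2)^5, so the eigenvalues are known. The minimal polynomial is
  m_A(x) = Π_λ (x − λ)^{k_λ}
where k_λ is the size of the *largest* Jordan block for λ (equivalently, the smallest k with (A − λI)^k v = 0 for every generalised eigenvector v of λ).

  λ = -2: largest Jordan block has size 3, contributing (x + 2)^3

So m_A(x) = (x + 2)^3 = x^3 + 6*x^2 + 12*x + 8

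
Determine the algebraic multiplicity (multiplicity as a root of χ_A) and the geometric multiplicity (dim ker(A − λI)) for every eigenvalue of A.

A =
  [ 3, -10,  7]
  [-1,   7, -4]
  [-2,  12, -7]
λ = 1: alg = 3, geom = 1

Step 1 — factor the characteristic polynomial to read off the algebraic multiplicities:
  χ_A(x) = (x - 1)^3

Step 2 — compute geometric multiplicities via the rank-nullity identity g(λ) = n − rank(A − λI):
  rank(A − (1)·I) = 2, so dim ker(A − (1)·I) = n − 2 = 1

Summary:
  λ = 1: algebraic multiplicity = 3, geometric multiplicity = 1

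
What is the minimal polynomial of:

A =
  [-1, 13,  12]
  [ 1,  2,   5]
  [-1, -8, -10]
x^3 + 9*x^2 + 27*x + 27

The characteristic polynomial is χ_A(x) = (x + 3)^3, so the eigenvalues are known. The minimal polynomial is
  m_A(x) = Π_λ (x − λ)^{k_λ}
where k_λ is the size of the *largest* Jordan block for λ (equivalently, the smallest k with (A − λI)^k v = 0 for every generalised eigenvector v of λ).

  λ = -3: largest Jordan block has size 3, contributing (x + 3)^3

So m_A(x) = (x + 3)^3 = x^3 + 9*x^2 + 27*x + 27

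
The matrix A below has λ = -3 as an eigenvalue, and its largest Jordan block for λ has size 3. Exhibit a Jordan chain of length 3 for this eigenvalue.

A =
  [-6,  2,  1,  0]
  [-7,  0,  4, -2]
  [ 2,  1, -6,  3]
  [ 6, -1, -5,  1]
A Jordan chain for λ = -3 of length 3:
v_1 = (1, 1, 1, 0)ᵀ
v_2 = (2, 3, 1, -1)ᵀ
v_3 = (0, 1, 0, 0)ᵀ

Let N = A − (-3)·I. We want v_3 with N^3 v_3 = 0 but N^2 v_3 ≠ 0; then v_{j-1} := N · v_j for j = 3, …, 2.

Pick v_3 = (0, 1, 0, 0)ᵀ.
Then v_2 = N · v_3 = (2, 3, 1, -1)ᵀ.
Then v_1 = N · v_2 = (1, 1, 1, 0)ᵀ.

Sanity check: (A − (-3)·I) v_1 = (0, 0, 0, 0)ᵀ = 0. ✓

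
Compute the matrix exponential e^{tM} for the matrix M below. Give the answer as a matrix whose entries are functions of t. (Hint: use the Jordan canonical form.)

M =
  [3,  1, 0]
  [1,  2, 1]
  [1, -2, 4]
e^{tM} =
  [t^2*exp(3*t)/2 + exp(3*t), -t^2*exp(3*t)/2 + t*exp(3*t), t^2*exp(3*t)/2]
  [t*exp(3*t), -t*exp(3*t) + exp(3*t), t*exp(3*t)]
  [-t^2*exp(3*t)/2 + t*exp(3*t), t^2*exp(3*t)/2 - 2*t*exp(3*t), -t^2*exp(3*t)/2 + t*exp(3*t) + exp(3*t)]

Strategy: write M = P · J · P⁻¹ where J is a Jordan canonical form, so e^{tM} = P · e^{tJ} · P⁻¹, and e^{tJ} can be computed block-by-block.

M has Jordan form
J =
  [3, 1, 0]
  [0, 3, 1]
  [0, 0, 3]
(up to reordering of blocks).

Per-block formulas:
  For a 3×3 Jordan block J_3(3): exp(t · J_3(3)) = e^(3t)·(I + t·N + (t^2/2)·N^2), where N is the 3×3 nilpotent shift.

After assembling e^{tJ} and conjugating by P, we get:

e^{tM} =
  [t^2*exp(3*t)/2 + exp(3*t), -t^2*exp(3*t)/2 + t*exp(3*t), t^2*exp(3*t)/2]
  [t*exp(3*t), -t*exp(3*t) + exp(3*t), t*exp(3*t)]
  [-t^2*exp(3*t)/2 + t*exp(3*t), t^2*exp(3*t)/2 - 2*t*exp(3*t), -t^2*exp(3*t)/2 + t*exp(3*t) + exp(3*t)]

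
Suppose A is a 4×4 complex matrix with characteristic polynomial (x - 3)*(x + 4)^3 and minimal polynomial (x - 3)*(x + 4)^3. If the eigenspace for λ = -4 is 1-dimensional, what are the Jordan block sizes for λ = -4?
Block sizes for λ = -4: [3]

Step 1 — from the characteristic polynomial, algebraic multiplicity of λ = -4 is 3. From dim ker(A − (-4)·I) = 1, there are exactly 1 Jordan blocks for λ = -4.
Step 2 — from the minimal polynomial, the factor (x + 4)^3 tells us the largest block for λ = -4 has size 3.
Step 3 — with total size 3, 1 blocks, and largest block 3, the block sizes (in nonincreasing order) are [3].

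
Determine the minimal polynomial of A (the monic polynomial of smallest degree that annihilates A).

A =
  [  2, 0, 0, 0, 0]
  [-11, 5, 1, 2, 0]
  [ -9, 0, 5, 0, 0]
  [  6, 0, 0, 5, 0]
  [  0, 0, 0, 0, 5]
x^3 - 12*x^2 + 45*x - 50

The characteristic polynomial is χ_A(x) = (x - 5)^4*(x - 2), so the eigenvalues are known. The minimal polynomial is
  m_A(x) = Π_λ (x − λ)^{k_λ}
where k_λ is the size of the *largest* Jordan block for λ (equivalently, the smallest k with (A − λI)^k v = 0 for every generalised eigenvector v of λ).

  λ = 2: largest Jordan block has size 1, contributing (x − 2)
  λ = 5: largest Jordan block has size 2, contributing (x − 5)^2

So m_A(x) = (x - 5)^2*(x - 2) = x^3 - 12*x^2 + 45*x - 50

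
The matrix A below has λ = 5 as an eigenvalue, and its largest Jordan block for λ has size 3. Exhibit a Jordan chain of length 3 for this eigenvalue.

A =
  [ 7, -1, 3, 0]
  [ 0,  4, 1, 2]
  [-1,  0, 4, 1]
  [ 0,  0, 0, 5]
A Jordan chain for λ = 5 of length 3:
v_1 = (1, -1, -1, 0)ᵀ
v_2 = (2, 0, -1, 0)ᵀ
v_3 = (1, 0, 0, 0)ᵀ

Let N = A − (5)·I. We want v_3 with N^3 v_3 = 0 but N^2 v_3 ≠ 0; then v_{j-1} := N · v_j for j = 3, …, 2.

Pick v_3 = (1, 0, 0, 0)ᵀ.
Then v_2 = N · v_3 = (2, 0, -1, 0)ᵀ.
Then v_1 = N · v_2 = (1, -1, -1, 0)ᵀ.

Sanity check: (A − (5)·I) v_1 = (0, 0, 0, 0)ᵀ = 0. ✓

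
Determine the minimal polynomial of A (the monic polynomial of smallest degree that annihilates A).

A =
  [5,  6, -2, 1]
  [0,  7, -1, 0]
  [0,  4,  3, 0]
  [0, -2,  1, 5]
x^3 - 15*x^2 + 75*x - 125

The characteristic polynomial is χ_A(x) = (x - 5)^4, so the eigenvalues are known. The minimal polynomial is
  m_A(x) = Π_λ (x − λ)^{k_λ}
where k_λ is the size of the *largest* Jordan block for λ (equivalently, the smallest k with (A − λI)^k v = 0 for every generalised eigenvector v of λ).

  λ = 5: largest Jordan block has size 3, contributing (x − 5)^3

So m_A(x) = (x - 5)^3 = x^3 - 15*x^2 + 75*x - 125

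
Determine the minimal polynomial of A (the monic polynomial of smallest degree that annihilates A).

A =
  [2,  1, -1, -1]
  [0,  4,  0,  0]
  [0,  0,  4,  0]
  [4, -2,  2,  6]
x^2 - 8*x + 16

The characteristic polynomial is χ_A(x) = (x - 4)^4, so the eigenvalues are known. The minimal polynomial is
  m_A(x) = Π_λ (x − λ)^{k_λ}
where k_λ is the size of the *largest* Jordan block for λ (equivalently, the smallest k with (A − λI)^k v = 0 for every generalised eigenvector v of λ).

  λ = 4: largest Jordan block has size 2, contributing (x − 4)^2

So m_A(x) = (x - 4)^2 = x^2 - 8*x + 16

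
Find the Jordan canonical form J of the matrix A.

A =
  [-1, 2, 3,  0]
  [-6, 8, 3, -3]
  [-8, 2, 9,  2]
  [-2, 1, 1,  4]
J_2(5) ⊕ J_2(5)

The characteristic polynomial is
  det(x·I − A) = x^4 - 20*x^3 + 150*x^2 - 500*x + 625 = (x - 5)^4

Eigenvalues and multiplicities (the geometric multiplicity of λ is n − rank(A − λI), which equals the number of Jordan blocks for λ):
  λ = 5: algebraic multiplicity = 4, geometric multiplicity = 2

Determining the block sizes for each eigenvalue:
  λ = 5: with am = 4 and gm = 2, the partition is not yet determined (e.g. several partitions of 4 into 2 parts exist). Let N = A − (5)·I. Computing rank(N^1) = 2, rank(N^2) = 0; the number of blocks of size ≥ j is rank(N^{j−1}) − rank(N^j), giving [2, 2]. So we have 2 block(s) of size 2 → block sizes [2, 2]

Assembling the blocks gives a Jordan form
J =
  [5, 1, 0, 0]
  [0, 5, 0, 0]
  [0, 0, 5, 1]
  [0, 0, 0, 5]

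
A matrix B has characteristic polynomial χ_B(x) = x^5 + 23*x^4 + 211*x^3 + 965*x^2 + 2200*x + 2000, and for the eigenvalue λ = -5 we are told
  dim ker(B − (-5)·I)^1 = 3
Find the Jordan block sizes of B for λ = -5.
Block sizes for λ = -5: [1, 1, 1]

From the dimensions of kernels of powers, the number of Jordan blocks of size at least j is d_j − d_{j−1} where d_j = dim ker(N^j) (with d_0 = 0). Computing the differences gives [3].
The number of blocks of size exactly k is (#blocks of size ≥ k) − (#blocks of size ≥ k + 1), so the partition is: 3 block(s) of size 1.
In nonincreasing order the block sizes are [1, 1, 1].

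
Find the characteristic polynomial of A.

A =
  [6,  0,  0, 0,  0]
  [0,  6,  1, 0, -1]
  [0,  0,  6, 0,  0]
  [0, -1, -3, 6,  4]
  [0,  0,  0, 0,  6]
x^5 - 30*x^4 + 360*x^3 - 2160*x^2 + 6480*x - 7776

Expanding det(x·I − A) (e.g. by cofactor expansion or by noting that A is similar to its Jordan form J, which has the same characteristic polynomial as A) gives
  χ_A(x) = x^5 - 30*x^4 + 360*x^3 - 2160*x^2 + 6480*x - 7776
which factors as (x - 6)^5. The eigenvalues (with algebraic multiplicities) are λ = 6 with multiplicity 5.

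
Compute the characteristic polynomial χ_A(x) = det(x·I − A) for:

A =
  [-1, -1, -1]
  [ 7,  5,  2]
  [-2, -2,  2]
x^3 - 6*x^2 + 12*x - 8

Expanding det(x·I − A) (e.g. by cofactor expansion or by noting that A is similar to its Jordan form J, which has the same characteristic polynomial as A) gives
  χ_A(x) = x^3 - 6*x^2 + 12*x - 8
which factors as (x - 2)^3. The eigenvalues (with algebraic multiplicities) are λ = 2 with multiplicity 3.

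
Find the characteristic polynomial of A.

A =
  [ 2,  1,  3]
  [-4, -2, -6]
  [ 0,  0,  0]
x^3

Expanding det(x·I − A) (e.g. by cofactor expansion or by noting that A is similar to its Jordan form J, which has the same characteristic polynomial as A) gives
  χ_A(x) = x^3
which factors as x^3. The eigenvalues (with algebraic multiplicities) are λ = 0 with multiplicity 3.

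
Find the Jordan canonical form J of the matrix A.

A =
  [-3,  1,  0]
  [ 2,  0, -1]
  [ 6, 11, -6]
J_3(-3)

The characteristic polynomial is
  det(x·I − A) = x^3 + 9*x^2 + 27*x + 27 = (x + 3)^3

Eigenvalues and multiplicities (the geometric multiplicity of λ is n − rank(A − λI), which equals the number of Jordan blocks for λ):
  λ = -3: algebraic multiplicity = 3, geometric multiplicity = 1

Determining the block sizes for each eigenvalue:
  λ = -3: one block (gm = 1), so the single block has size am = 3 → block sizes [3]

Assembling the blocks gives a Jordan form
J =
  [-3,  1,  0]
  [ 0, -3,  1]
  [ 0,  0, -3]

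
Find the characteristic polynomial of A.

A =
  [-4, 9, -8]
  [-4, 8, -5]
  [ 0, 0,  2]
x^3 - 6*x^2 + 12*x - 8

Expanding det(x·I − A) (e.g. by cofactor expansion or by noting that A is similar to its Jordan form J, which has the same characteristic polynomial as A) gives
  χ_A(x) = x^3 - 6*x^2 + 12*x - 8
which factors as (x - 2)^3. The eigenvalues (with algebraic multiplicities) are λ = 2 with multiplicity 3.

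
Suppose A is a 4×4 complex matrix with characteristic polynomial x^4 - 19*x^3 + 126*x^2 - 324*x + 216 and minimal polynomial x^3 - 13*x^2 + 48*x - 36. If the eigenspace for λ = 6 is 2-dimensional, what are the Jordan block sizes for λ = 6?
Block sizes for λ = 6: [2, 1]

Step 1 — from the characteristic polynomial, algebraic multiplicity of λ = 6 is 3. From dim ker(A − (6)·I) = 2, there are exactly 2 Jordan blocks for λ = 6.
Step 2 — from the minimal polynomial, the factor (x − 6)^2 tells us the largest block for λ = 6 has size 2.
Step 3 — with total size 3, 2 blocks, and largest block 2, the block sizes (in nonincreasing order) are [2, 1].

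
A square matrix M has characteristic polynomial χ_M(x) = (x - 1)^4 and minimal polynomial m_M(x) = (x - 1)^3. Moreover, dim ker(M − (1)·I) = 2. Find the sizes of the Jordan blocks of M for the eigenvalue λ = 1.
Block sizes for λ = 1: [3, 1]

Step 1 — from the characteristic polynomial, algebraic multiplicity of λ = 1 is 4. From dim ker(M − (1)·I) = 2, there are exactly 2 Jordan blocks for λ = 1.
Step 2 — from the minimal polynomial, the factor (x − 1)^3 tells us the largest block for λ = 1 has size 3.
Step 3 — with total size 4, 2 blocks, and largest block 3, the block sizes (in nonincreasing order) are [3, 1].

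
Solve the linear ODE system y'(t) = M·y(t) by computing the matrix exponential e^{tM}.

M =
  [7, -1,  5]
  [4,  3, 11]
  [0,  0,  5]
e^{tM} =
  [2*t*exp(5*t) + exp(5*t), -t*exp(5*t), -t^2*exp(5*t)/2 + 5*t*exp(5*t)]
  [4*t*exp(5*t), -2*t*exp(5*t) + exp(5*t), -t^2*exp(5*t) + 11*t*exp(5*t)]
  [0, 0, exp(5*t)]

Strategy: write M = P · J · P⁻¹ where J is a Jordan canonical form, so e^{tM} = P · e^{tJ} · P⁻¹, and e^{tJ} can be computed block-by-block.

M has Jordan form
J =
  [5, 1, 0]
  [0, 5, 1]
  [0, 0, 5]
(up to reordering of blocks).

Per-block formulas:
  For a 3×3 Jordan block J_3(5): exp(t · J_3(5)) = e^(5t)·(I + t·N + (t^2/2)·N^2), where N is the 3×3 nilpotent shift.

After assembling e^{tJ} and conjugating by P, we get:

e^{tM} =
  [2*t*exp(5*t) + exp(5*t), -t*exp(5*t), -t^2*exp(5*t)/2 + 5*t*exp(5*t)]
  [4*t*exp(5*t), -2*t*exp(5*t) + exp(5*t), -t^2*exp(5*t) + 11*t*exp(5*t)]
  [0, 0, exp(5*t)]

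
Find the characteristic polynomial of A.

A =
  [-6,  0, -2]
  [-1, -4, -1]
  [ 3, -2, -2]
x^3 + 12*x^2 + 48*x + 64

Expanding det(x·I − A) (e.g. by cofactor expansion or by noting that A is similar to its Jordan form J, which has the same characteristic polynomial as A) gives
  χ_A(x) = x^3 + 12*x^2 + 48*x + 64
which factors as (x + 4)^3. The eigenvalues (with algebraic multiplicities) are λ = -4 with multiplicity 3.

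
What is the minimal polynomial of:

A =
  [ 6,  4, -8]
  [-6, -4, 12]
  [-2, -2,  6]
x^2 - 6*x + 8

The characteristic polynomial is χ_A(x) = (x - 4)*(x - 2)^2, so the eigenvalues are known. The minimal polynomial is
  m_A(x) = Π_λ (x − λ)^{k_λ}
where k_λ is the size of the *largest* Jordan block for λ (equivalently, the smallest k with (A − λI)^k v = 0 for every generalised eigenvector v of λ).

  λ = 2: largest Jordan block has size 1, contributing (x − 2)
  λ = 4: largest Jordan block has size 1, contributing (x − 4)

So m_A(x) = (x - 4)*(x - 2) = x^2 - 6*x + 8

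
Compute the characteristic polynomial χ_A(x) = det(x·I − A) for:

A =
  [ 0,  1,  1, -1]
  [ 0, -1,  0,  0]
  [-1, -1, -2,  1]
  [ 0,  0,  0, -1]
x^4 + 4*x^3 + 6*x^2 + 4*x + 1

Expanding det(x·I − A) (e.g. by cofactor expansion or by noting that A is similar to its Jordan form J, which has the same characteristic polynomial as A) gives
  χ_A(x) = x^4 + 4*x^3 + 6*x^2 + 4*x + 1
which factors as (x + 1)^4. The eigenvalues (with algebraic multiplicities) are λ = -1 with multiplicity 4.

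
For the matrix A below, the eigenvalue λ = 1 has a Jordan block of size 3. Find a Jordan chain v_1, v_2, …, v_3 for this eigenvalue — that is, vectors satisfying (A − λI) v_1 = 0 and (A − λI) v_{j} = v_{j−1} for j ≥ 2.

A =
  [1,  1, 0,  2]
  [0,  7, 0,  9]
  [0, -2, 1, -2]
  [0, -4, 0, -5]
A Jordan chain for λ = 1 of length 3:
v_1 = (-2, 0, -4, 0)ᵀ
v_2 = (1, 6, -2, -4)ᵀ
v_3 = (0, 1, 0, 0)ᵀ

Let N = A − (1)·I. We want v_3 with N^3 v_3 = 0 but N^2 v_3 ≠ 0; then v_{j-1} := N · v_j for j = 3, …, 2.

Pick v_3 = (0, 1, 0, 0)ᵀ.
Then v_2 = N · v_3 = (1, 6, -2, -4)ᵀ.
Then v_1 = N · v_2 = (-2, 0, -4, 0)ᵀ.

Sanity check: (A − (1)·I) v_1 = (0, 0, 0, 0)ᵀ = 0. ✓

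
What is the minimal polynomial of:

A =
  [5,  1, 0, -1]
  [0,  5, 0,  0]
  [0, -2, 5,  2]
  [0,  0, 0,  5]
x^2 - 10*x + 25

The characteristic polynomial is χ_A(x) = (x - 5)^4, so the eigenvalues are known. The minimal polynomial is
  m_A(x) = Π_λ (x − λ)^{k_λ}
where k_λ is the size of the *largest* Jordan block for λ (equivalently, the smallest k with (A − λI)^k v = 0 for every generalised eigenvector v of λ).

  λ = 5: largest Jordan block has size 2, contributing (x − 5)^2

So m_A(x) = (x - 5)^2 = x^2 - 10*x + 25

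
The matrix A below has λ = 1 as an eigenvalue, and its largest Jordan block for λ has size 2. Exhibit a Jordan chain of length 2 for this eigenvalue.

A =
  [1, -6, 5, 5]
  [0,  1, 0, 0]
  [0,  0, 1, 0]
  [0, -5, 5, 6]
A Jordan chain for λ = 1 of length 2:
v_1 = (-1, 0, 0, 0)ᵀ
v_2 = (0, 1, 1, 0)ᵀ

Let N = A − (1)·I. We want v_2 with N^2 v_2 = 0 but N^1 v_2 ≠ 0; then v_{j-1} := N · v_j for j = 2, …, 2.

Pick v_2 = (0, 1, 1, 0)ᵀ.
Then v_1 = N · v_2 = (-1, 0, 0, 0)ᵀ.

Sanity check: (A − (1)·I) v_1 = (0, 0, 0, 0)ᵀ = 0. ✓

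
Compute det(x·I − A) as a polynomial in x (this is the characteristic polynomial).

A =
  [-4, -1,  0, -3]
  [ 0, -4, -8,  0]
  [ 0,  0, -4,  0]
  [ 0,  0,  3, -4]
x^4 + 16*x^3 + 96*x^2 + 256*x + 256

Expanding det(x·I − A) (e.g. by cofactor expansion or by noting that A is similar to its Jordan form J, which has the same characteristic polynomial as A) gives
  χ_A(x) = x^4 + 16*x^3 + 96*x^2 + 256*x + 256
which factors as (x + 4)^4. The eigenvalues (with algebraic multiplicities) are λ = -4 with multiplicity 4.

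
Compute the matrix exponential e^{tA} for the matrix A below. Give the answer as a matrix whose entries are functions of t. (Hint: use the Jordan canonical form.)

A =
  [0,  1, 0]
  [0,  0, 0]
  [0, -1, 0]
e^{tA} =
  [1, t, 0]
  [0, 1, 0]
  [0, -t, 1]

Strategy: write A = P · J · P⁻¹ where J is a Jordan canonical form, so e^{tA} = P · e^{tJ} · P⁻¹, and e^{tJ} can be computed block-by-block.

A has Jordan form
J =
  [0, 1, 0]
  [0, 0, 0]
  [0, 0, 0]
(up to reordering of blocks).

Per-block formulas:
  For a 2×2 Jordan block J_2(0): exp(t · J_2(0)) = e^(0t)·(I + t·N), where N is the 2×2 nilpotent shift.
  For a 1×1 block at λ = 0: exp(t · [0]) = [e^(0t)].

After assembling e^{tJ} and conjugating by P, we get:

e^{tA} =
  [1, t, 0]
  [0, 1, 0]
  [0, -t, 1]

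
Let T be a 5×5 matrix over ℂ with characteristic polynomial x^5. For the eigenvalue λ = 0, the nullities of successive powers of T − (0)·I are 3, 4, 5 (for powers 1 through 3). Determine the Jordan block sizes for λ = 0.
Block sizes for λ = 0: [3, 1, 1]

From the dimensions of kernels of powers, the number of Jordan blocks of size at least j is d_j − d_{j−1} where d_j = dim ker(N^j) (with d_0 = 0). Computing the differences gives [3, 1, 1].
The number of blocks of size exactly k is (#blocks of size ≥ k) − (#blocks of size ≥ k + 1), so the partition is: 2 block(s) of size 1, 1 block(s) of size 3.
In nonincreasing order the block sizes are [3, 1, 1].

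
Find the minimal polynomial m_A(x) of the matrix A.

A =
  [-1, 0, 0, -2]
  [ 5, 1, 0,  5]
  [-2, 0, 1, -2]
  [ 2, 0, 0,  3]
x^2 - 2*x + 1

The characteristic polynomial is χ_A(x) = (x - 1)^4, so the eigenvalues are known. The minimal polynomial is
  m_A(x) = Π_λ (x − λ)^{k_λ}
where k_λ is the size of the *largest* Jordan block for λ (equivalently, the smallest k with (A − λI)^k v = 0 for every generalised eigenvector v of λ).

  λ = 1: largest Jordan block has size 2, contributing (x − 1)^2

So m_A(x) = (x - 1)^2 = x^2 - 2*x + 1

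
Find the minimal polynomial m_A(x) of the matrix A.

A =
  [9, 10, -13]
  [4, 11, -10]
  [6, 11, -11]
x^3 - 9*x^2 + 27*x - 27

The characteristic polynomial is χ_A(x) = (x - 3)^3, so the eigenvalues are known. The minimal polynomial is
  m_A(x) = Π_λ (x − λ)^{k_λ}
where k_λ is the size of the *largest* Jordan block for λ (equivalently, the smallest k with (A − λI)^k v = 0 for every generalised eigenvector v of λ).

  λ = 3: largest Jordan block has size 3, contributing (x − 3)^3

So m_A(x) = (x - 3)^3 = x^3 - 9*x^2 + 27*x - 27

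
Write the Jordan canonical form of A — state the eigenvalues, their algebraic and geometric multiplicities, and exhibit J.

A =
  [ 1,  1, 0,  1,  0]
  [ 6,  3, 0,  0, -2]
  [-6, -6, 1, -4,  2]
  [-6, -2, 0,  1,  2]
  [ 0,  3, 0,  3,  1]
J_2(1) ⊕ J_1(1) ⊕ J_1(1) ⊕ J_1(3)

The characteristic polynomial is
  det(x·I − A) = x^5 - 7*x^4 + 18*x^3 - 22*x^2 + 13*x - 3 = (x - 3)*(x - 1)^4

Eigenvalues and multiplicities (the geometric multiplicity of λ is n − rank(A − λI), which equals the number of Jordan blocks for λ):
  λ = 1: algebraic multiplicity = 4, geometric multiplicity = 3
  λ = 3: algebraic multiplicity = 1, geometric multiplicity = 1

Determining the block sizes for each eigenvalue:
  λ = 1: 3 blocks summing to 4 forces exactly one block of size 2 and the rest size 1 → block sizes [2, 1, 1]
  λ = 3: one block (gm = 1), so the single block has size am = 1 → block sizes [1]

Assembling the blocks gives a Jordan form
J =
  [1, 1, 0, 0, 0]
  [0, 1, 0, 0, 0]
  [0, 0, 1, 0, 0]
  [0, 0, 0, 1, 0]
  [0, 0, 0, 0, 3]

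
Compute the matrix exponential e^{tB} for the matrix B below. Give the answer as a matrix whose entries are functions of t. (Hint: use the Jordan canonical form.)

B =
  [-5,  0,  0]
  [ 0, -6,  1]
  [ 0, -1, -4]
e^{tB} =
  [exp(-5*t), 0, 0]
  [0, -t*exp(-5*t) + exp(-5*t), t*exp(-5*t)]
  [0, -t*exp(-5*t), t*exp(-5*t) + exp(-5*t)]

Strategy: write B = P · J · P⁻¹ where J is a Jordan canonical form, so e^{tB} = P · e^{tJ} · P⁻¹, and e^{tJ} can be computed block-by-block.

B has Jordan form
J =
  [-5,  1,  0]
  [ 0, -5,  0]
  [ 0,  0, -5]
(up to reordering of blocks).

Per-block formulas:
  For a 1×1 block at λ = -5: exp(t · [-5]) = [e^(-5t)].
  For a 2×2 Jordan block J_2(-5): exp(t · J_2(-5)) = e^(-5t)·(I + t·N), where N is the 2×2 nilpotent shift.

After assembling e^{tJ} and conjugating by P, we get:

e^{tB} =
  [exp(-5*t), 0, 0]
  [0, -t*exp(-5*t) + exp(-5*t), t*exp(-5*t)]
  [0, -t*exp(-5*t), t*exp(-5*t) + exp(-5*t)]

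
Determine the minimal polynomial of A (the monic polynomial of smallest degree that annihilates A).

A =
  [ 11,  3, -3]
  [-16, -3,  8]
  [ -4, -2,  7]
x^2 - 10*x + 25

The characteristic polynomial is χ_A(x) = (x - 5)^3, so the eigenvalues are known. The minimal polynomial is
  m_A(x) = Π_λ (x − λ)^{k_λ}
where k_λ is the size of the *largest* Jordan block for λ (equivalently, the smallest k with (A − λI)^k v = 0 for every generalised eigenvector v of λ).

  λ = 5: largest Jordan block has size 2, contributing (x − 5)^2

So m_A(x) = (x - 5)^2 = x^2 - 10*x + 25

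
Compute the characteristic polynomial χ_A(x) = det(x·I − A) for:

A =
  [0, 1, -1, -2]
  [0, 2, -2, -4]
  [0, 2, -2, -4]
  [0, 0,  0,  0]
x^4

Expanding det(x·I − A) (e.g. by cofactor expansion or by noting that A is similar to its Jordan form J, which has the same characteristic polynomial as A) gives
  χ_A(x) = x^4
which factors as x^4. The eigenvalues (with algebraic multiplicities) are λ = 0 with multiplicity 4.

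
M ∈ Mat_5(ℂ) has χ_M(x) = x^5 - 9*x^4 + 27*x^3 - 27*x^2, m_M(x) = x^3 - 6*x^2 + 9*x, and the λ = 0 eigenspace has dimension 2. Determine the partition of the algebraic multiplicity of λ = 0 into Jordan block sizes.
Block sizes for λ = 0: [1, 1]

Step 1 — from the characteristic polynomial, algebraic multiplicity of λ = 0 is 2. From dim ker(M − (0)·I) = 2, there are exactly 2 Jordan blocks for λ = 0.
Step 2 — from the minimal polynomial, the factor (x − 0) tells us the largest block for λ = 0 has size 1.
Step 3 — with total size 2, 2 blocks, and largest block 1, the block sizes (in nonincreasing order) are [1, 1].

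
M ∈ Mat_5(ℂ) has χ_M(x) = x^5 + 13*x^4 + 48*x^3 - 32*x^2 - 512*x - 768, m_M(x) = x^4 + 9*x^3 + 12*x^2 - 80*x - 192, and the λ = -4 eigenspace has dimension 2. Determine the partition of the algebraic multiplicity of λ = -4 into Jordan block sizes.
Block sizes for λ = -4: [3, 1]

Step 1 — from the characteristic polynomial, algebraic multiplicity of λ = -4 is 4. From dim ker(M − (-4)·I) = 2, there are exactly 2 Jordan blocks for λ = -4.
Step 2 — from the minimal polynomial, the factor (x + 4)^3 tells us the largest block for λ = -4 has size 3.
Step 3 — with total size 4, 2 blocks, and largest block 3, the block sizes (in nonincreasing order) are [3, 1].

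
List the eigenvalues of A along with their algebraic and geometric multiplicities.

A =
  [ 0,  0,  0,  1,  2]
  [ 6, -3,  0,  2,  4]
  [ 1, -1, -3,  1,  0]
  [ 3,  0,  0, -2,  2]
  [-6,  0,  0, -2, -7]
λ = -3: alg = 5, geom = 3

Step 1 — factor the characteristic polynomial to read off the algebraic multiplicities:
  χ_A(x) = (x + 3)^5

Step 2 — compute geometric multiplicities via the rank-nullity identity g(λ) = n − rank(A − λI):
  rank(A − (-3)·I) = 2, so dim ker(A − (-3)·I) = n − 2 = 3

Summary:
  λ = -3: algebraic multiplicity = 5, geometric multiplicity = 3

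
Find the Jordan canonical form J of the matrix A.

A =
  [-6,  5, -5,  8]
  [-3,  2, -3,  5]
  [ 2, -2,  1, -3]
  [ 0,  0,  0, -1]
J_2(-1) ⊕ J_2(-1)

The characteristic polynomial is
  det(x·I − A) = x^4 + 4*x^3 + 6*x^2 + 4*x + 1 = (x + 1)^4

Eigenvalues and multiplicities (the geometric multiplicity of λ is n − rank(A − λI), which equals the number of Jordan blocks for λ):
  λ = -1: algebraic multiplicity = 4, geometric multiplicity = 2

Determining the block sizes for each eigenvalue:
  λ = -1: with am = 4 and gm = 2, the partition is not yet determined (e.g. several partitions of 4 into 2 parts exist). Let N = A − (-1)·I. Computing rank(N^1) = 2, rank(N^2) = 0; the number of blocks of size ≥ j is rank(N^{j−1}) − rank(N^j), giving [2, 2]. So we have 2 block(s) of size 2 → block sizes [2, 2]

Assembling the blocks gives a Jordan form
J =
  [-1,  1,  0,  0]
  [ 0, -1,  0,  0]
  [ 0,  0, -1,  1]
  [ 0,  0,  0, -1]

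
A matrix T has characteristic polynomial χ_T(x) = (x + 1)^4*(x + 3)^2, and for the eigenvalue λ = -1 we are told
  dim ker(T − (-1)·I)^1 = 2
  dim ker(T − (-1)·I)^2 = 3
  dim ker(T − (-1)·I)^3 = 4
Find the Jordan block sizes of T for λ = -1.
Block sizes for λ = -1: [3, 1]

From the dimensions of kernels of powers, the number of Jordan blocks of size at least j is d_j − d_{j−1} where d_j = dim ker(N^j) (with d_0 = 0). Computing the differences gives [2, 1, 1].
The number of blocks of size exactly k is (#blocks of size ≥ k) − (#blocks of size ≥ k + 1), so the partition is: 1 block(s) of size 1, 1 block(s) of size 3.
In nonincreasing order the block sizes are [3, 1].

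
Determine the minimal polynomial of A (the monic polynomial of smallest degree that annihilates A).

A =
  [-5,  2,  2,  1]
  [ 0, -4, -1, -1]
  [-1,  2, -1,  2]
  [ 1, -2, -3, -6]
x^3 + 12*x^2 + 48*x + 64

The characteristic polynomial is χ_A(x) = (x + 4)^4, so the eigenvalues are known. The minimal polynomial is
  m_A(x) = Π_λ (x − λ)^{k_λ}
where k_λ is the size of the *largest* Jordan block for λ (equivalently, the smallest k with (A − λI)^k v = 0 for every generalised eigenvector v of λ).

  λ = -4: largest Jordan block has size 3, contributing (x + 4)^3

So m_A(x) = (x + 4)^3 = x^3 + 12*x^2 + 48*x + 64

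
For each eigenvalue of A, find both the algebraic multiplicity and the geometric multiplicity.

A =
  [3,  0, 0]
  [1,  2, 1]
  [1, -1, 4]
λ = 3: alg = 3, geom = 2

Step 1 — factor the characteristic polynomial to read off the algebraic multiplicities:
  χ_A(x) = (x - 3)^3

Step 2 — compute geometric multiplicities via the rank-nullity identity g(λ) = n − rank(A − λI):
  rank(A − (3)·I) = 1, so dim ker(A − (3)·I) = n − 1 = 2

Summary:
  λ = 3: algebraic multiplicity = 3, geometric multiplicity = 2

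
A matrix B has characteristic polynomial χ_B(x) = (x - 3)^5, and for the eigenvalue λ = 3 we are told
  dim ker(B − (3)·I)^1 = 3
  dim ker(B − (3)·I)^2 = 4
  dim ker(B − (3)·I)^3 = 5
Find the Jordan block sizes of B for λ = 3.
Block sizes for λ = 3: [3, 1, 1]

From the dimensions of kernels of powers, the number of Jordan blocks of size at least j is d_j − d_{j−1} where d_j = dim ker(N^j) (with d_0 = 0). Computing the differences gives [3, 1, 1].
The number of blocks of size exactly k is (#blocks of size ≥ k) − (#blocks of size ≥ k + 1), so the partition is: 2 block(s) of size 1, 1 block(s) of size 3.
In nonincreasing order the block sizes are [3, 1, 1].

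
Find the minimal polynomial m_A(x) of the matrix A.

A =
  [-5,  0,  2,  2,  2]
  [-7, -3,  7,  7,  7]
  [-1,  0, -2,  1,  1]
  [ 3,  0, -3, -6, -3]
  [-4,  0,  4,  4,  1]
x^2 + 6*x + 9

The characteristic polynomial is χ_A(x) = (x + 3)^5, so the eigenvalues are known. The minimal polynomial is
  m_A(x) = Π_λ (x − λ)^{k_λ}
where k_λ is the size of the *largest* Jordan block for λ (equivalently, the smallest k with (A − λI)^k v = 0 for every generalised eigenvector v of λ).

  λ = -3: largest Jordan block has size 2, contributing (x + 3)^2

So m_A(x) = (x + 3)^2 = x^2 + 6*x + 9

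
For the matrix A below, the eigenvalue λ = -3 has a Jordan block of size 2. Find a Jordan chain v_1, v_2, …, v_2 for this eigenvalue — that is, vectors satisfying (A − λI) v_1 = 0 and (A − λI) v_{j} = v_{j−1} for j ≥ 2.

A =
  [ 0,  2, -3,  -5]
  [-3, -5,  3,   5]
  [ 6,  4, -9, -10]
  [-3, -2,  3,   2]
A Jordan chain for λ = -3 of length 2:
v_1 = (3, -3, 6, -3)ᵀ
v_2 = (1, 0, 0, 0)ᵀ

Let N = A − (-3)·I. We want v_2 with N^2 v_2 = 0 but N^1 v_2 ≠ 0; then v_{j-1} := N · v_j for j = 2, …, 2.

Pick v_2 = (1, 0, 0, 0)ᵀ.
Then v_1 = N · v_2 = (3, -3, 6, -3)ᵀ.

Sanity check: (A − (-3)·I) v_1 = (0, 0, 0, 0)ᵀ = 0. ✓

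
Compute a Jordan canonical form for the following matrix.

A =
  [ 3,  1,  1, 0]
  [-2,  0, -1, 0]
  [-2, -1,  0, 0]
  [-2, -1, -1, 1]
J_2(1) ⊕ J_1(1) ⊕ J_1(1)

The characteristic polynomial is
  det(x·I − A) = x^4 - 4*x^3 + 6*x^2 - 4*x + 1 = (x - 1)^4

Eigenvalues and multiplicities (the geometric multiplicity of λ is n − rank(A − λI), which equals the number of Jordan blocks for λ):
  λ = 1: algebraic multiplicity = 4, geometric multiplicity = 3

Determining the block sizes for each eigenvalue:
  λ = 1: 3 blocks summing to 4 forces exactly one block of size 2 and the rest size 1 → block sizes [2, 1, 1]

Assembling the blocks gives a Jordan form
J =
  [1, 1, 0, 0]
  [0, 1, 0, 0]
  [0, 0, 1, 0]
  [0, 0, 0, 1]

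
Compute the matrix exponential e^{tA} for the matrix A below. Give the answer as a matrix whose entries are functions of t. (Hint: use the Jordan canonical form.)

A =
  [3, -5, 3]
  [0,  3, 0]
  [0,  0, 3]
e^{tA} =
  [exp(3*t), -5*t*exp(3*t), 3*t*exp(3*t)]
  [0, exp(3*t), 0]
  [0, 0, exp(3*t)]

Strategy: write A = P · J · P⁻¹ where J is a Jordan canonical form, so e^{tA} = P · e^{tJ} · P⁻¹, and e^{tJ} can be computed block-by-block.

A has Jordan form
J =
  [3, 1, 0]
  [0, 3, 0]
  [0, 0, 3]
(up to reordering of blocks).

Per-block formulas:
  For a 1×1 block at λ = 3: exp(t · [3]) = [e^(3t)].
  For a 2×2 Jordan block J_2(3): exp(t · J_2(3)) = e^(3t)·(I + t·N), where N is the 2×2 nilpotent shift.

After assembling e^{tJ} and conjugating by P, we get:

e^{tA} =
  [exp(3*t), -5*t*exp(3*t), 3*t*exp(3*t)]
  [0, exp(3*t), 0]
  [0, 0, exp(3*t)]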